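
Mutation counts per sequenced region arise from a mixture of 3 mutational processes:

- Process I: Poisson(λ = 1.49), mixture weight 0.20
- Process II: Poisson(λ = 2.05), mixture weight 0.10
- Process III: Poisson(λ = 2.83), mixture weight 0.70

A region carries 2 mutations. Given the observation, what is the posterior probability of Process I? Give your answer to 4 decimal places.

0.2063

By Bayes' theorem, P(k | x) = π_k f_k(x) / Σ_j π_j f_j(x).
Poisson probabilities:
  L_I = e^(−1.49)·1.49^2/2! = 0.250175
  L_II = e^(−2.05)·2.05^2/2! = 0.270504
  L_III = e^(−2.83)·2.83^2/2! = 0.236314
Multiply by the mixture weights:
  π_I·L_I = 0.20 × 0.250175 = 0.050035
  π_II·L_II = 0.10 × 0.270504 = 0.0270504
  π_III·L_III = 0.70 × 0.236314 = 0.16542
Normaliser: 0.050035 + 0.0270504 + 0.16542 = 0.242505
P(Process I | x) ≈ 0.2063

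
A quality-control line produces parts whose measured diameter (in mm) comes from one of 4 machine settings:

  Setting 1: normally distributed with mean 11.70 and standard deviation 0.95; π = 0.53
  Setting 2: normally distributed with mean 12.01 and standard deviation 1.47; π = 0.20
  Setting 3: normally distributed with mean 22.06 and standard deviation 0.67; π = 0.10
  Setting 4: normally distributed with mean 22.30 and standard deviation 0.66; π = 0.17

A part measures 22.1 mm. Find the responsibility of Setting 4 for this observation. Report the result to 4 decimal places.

0.6228

By Bayes' theorem, P(k | x) = w_k f_k(x) / Σ_j w_j f_j(x).
Evaluate each component's likelihood at the observed value:
  f_1 = 3.97377e-27
  f_2 = 1.59578e-11
  f_3 = 0.594376
  f_4 = 0.577333
Weight by the priors:
  w_1·f_1 = 0.53 × 3.97377e-27 = 2.1061e-27
  w_2·f_2 = 0.20 × 1.59578e-11 = 3.19155e-12
  w_3·f_3 = 0.10 × 0.594376 = 0.0594376
  w_4·f_4 = 0.17 × 0.577333 = 0.0981465
Normaliser: 2.1061e-27 + 3.19155e-12 + 0.0594376 + 0.0981465 = 0.157584
So the posterior for Setting 4 is 0.0981465 / 0.157584 ≈ 0.6228.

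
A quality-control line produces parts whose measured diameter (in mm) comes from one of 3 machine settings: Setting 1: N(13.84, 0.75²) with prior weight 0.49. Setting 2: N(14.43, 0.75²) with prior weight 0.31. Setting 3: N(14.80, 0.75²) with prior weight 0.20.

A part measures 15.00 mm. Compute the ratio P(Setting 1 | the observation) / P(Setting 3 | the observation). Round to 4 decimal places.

Since P(k|x) ∝ π_k f_k(x), the posterior odds are π_i f_i(x) / (π_j f_j(x)).
Evaluate each component's likelihood at the observed value:
  L_1 = (1/(0.75·√(2π)))·exp(−(15.00−13.84)²/(2·0.75²)) = 0.531923·exp(-1.19609) = 0.16084
  L_2 = (1/(0.75·√(2π)))·exp(−(15.00−14.43)²/(2·0.75²)) = 0.531923·exp(-0.28880) = 0.398497
  L_3 = (1/(0.75·√(2π)))·exp(−(15.00−14.80)²/(2·0.75²)) = 0.531923·exp(-0.03556) = 0.513342
Odds = (0.49/0.20) × (0.16084/0.513342) = 2.45 × 0.313319 ≈ 0.7676

0.7676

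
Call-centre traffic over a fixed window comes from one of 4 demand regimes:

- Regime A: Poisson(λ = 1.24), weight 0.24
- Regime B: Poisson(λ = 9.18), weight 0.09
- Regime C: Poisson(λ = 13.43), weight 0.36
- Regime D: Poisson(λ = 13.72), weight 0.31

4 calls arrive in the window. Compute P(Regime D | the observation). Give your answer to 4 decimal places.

0.0466

Posterior ∝ prior × likelihood, so P(k | x) ∝ w_k f_k(x); normalise over all components.
Evaluate each component's likelihood at the observed value:
  f_A = e^(−1.24)·1.24^4/4! = 0.0285069
  f_B = e^(−9.18)·9.18^4/4! = 0.0305025
  f_C = e^(−13.43)·13.43^4/4! = 0.00199305
  f_D = e^(−13.72)·13.72^4/4! = 0.00162437
Multiply by the mixture weights:
  w_A·f_A = 0.24 × 0.0285069 = 0.00684166
  w_B·f_B = 0.09 × 0.0305025 = 0.00274523
  w_C·f_C = 0.36 × 0.00199305 = 0.000717498
  w_D·f_D = 0.31 × 0.00162437 = 0.000503555
Evidence: 0.00684166 + 0.00274523 + 0.000717498 + 0.000503555 = 0.0108079
P(Regime D | data) ≈ 0.0466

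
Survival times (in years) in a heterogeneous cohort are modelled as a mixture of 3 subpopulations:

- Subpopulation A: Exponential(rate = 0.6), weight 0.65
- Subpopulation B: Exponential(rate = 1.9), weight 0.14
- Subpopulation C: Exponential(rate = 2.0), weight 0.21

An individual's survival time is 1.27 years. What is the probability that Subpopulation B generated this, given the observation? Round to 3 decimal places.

0.100

P(component k | x) = w_k·f_k(x) / marginal(x), where marginal(x) = Σ_j w_j·f_j(x).
Component likelihoods at x = 1.27 years:
  f_A = 0.280039
  f_B = 0.170138
  f_C = 0.157733
Weight by the priors:
  w_A·f_A = 0.65 × 0.280039 = 0.182025
  w_B·f_B = 0.14 × 0.170138 = 0.0238193
  w_C·f_C = 0.21 × 0.157733 = 0.0331239
Marginal: 0.182025 + 0.0238193 + 0.0331239 = 0.238969
P(Subpopulation B | x) ≈ 0.100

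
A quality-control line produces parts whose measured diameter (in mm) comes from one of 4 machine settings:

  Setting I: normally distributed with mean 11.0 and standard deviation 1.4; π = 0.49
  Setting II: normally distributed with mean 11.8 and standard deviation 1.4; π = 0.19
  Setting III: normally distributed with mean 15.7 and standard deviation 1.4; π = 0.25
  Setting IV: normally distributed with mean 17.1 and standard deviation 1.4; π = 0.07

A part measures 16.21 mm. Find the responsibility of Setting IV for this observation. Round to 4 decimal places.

By Bayes' theorem, P(k | x) = π_k f_k(x) / Σ_j π_j f_j(x).
Evaluate each component's likelihood at the observed value:
  f_I = 0.000280223
  f_II = 0.0019959
  f_III = 0.266665
  f_IV = 0.232823
Multiply by the mixture weights:
  π_I·f_I = 0.49 × 0.000280223 = 0.000137309
  π_II·f_II = 0.19 × 0.0019959 = 0.000379221
  π_III·f_III = 0.25 × 0.266665 = 0.0666662
  π_IV·f_IV = 0.07 × 0.232823 = 0.0162976
Denominator: 0.000137309 + 0.000379221 + 0.0666662 + 0.0162976 = 0.0834803
P(Setting IV | 16.21 mm) ≈ 0.1952

0.1952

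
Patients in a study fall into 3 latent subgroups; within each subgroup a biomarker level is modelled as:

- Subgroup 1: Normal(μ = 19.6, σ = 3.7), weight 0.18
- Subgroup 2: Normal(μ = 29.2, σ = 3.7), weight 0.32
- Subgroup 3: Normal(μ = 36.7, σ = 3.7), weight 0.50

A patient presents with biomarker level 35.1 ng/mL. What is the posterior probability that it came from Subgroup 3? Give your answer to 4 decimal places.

0.8353

By Bayes' theorem, P(k | x) = w_k f_k(x) / Σ_j w_j f_j(x).
Evaluate each component's likelihood at the observed value:
  L_1 = 1.66696e-05
  L_2 = 0.0302386
  L_3 = 0.0981979
Unnormalised posteriors:
  w_1·L_1 = 0.18 × 1.66696e-05 = 3.00053e-06
  w_2·L_2 = 0.32 × 0.0302386 = 0.00967634
  w_3·L_3 = 0.50 × 0.0981979 = 0.049099
Denominator: 3.00053e-06 + 0.00967634 + 0.049099 = 0.0587783
P(Subgroup 3 | 35.1 ng/mL) = 0.049099 / 0.0587783 ≈ 0.8353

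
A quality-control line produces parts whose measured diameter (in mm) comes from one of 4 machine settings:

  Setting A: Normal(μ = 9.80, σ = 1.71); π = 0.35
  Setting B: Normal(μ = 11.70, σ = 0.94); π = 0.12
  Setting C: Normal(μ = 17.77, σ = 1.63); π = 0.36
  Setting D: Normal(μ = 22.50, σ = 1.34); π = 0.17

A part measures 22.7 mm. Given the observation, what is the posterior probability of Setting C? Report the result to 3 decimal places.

0.018

Posterior ∝ prior × likelihood, so P(k | x) ∝ P(Z=k) f_k(x); normalise over all components.
Evaluate each component's likelihood at the observed value:
  p_A = (1/(1.71·√(2π)))·exp(−(22.7−9.80)²/(2·1.71²)) = 0.233300·exp(-28.45491) = 1.02354e-13
  p_B = (1/(0.94·√(2π)))·exp(−(22.7−11.70)²/(2·0.94²)) = 0.424407·exp(-68.46990) = 7.79263e-31
  p_C = (1/(1.63·√(2π)))·exp(−(22.7−17.77)²/(2·1.63²)) = 0.244750·exp(-4.57392) = 0.00252519
  p_D = (1/(1.34·√(2π)))·exp(−(22.7−22.50)²/(2·1.34²)) = 0.297718·exp(-0.01114) = 0.29442
Unnormalised posteriors:
  P(Z=A)·p_A = 0.35 × 1.02354e-13 = 3.58238e-14
  P(Z=B)·p_B = 0.12 × 7.79263e-31 = 9.35116e-32
  P(Z=C)·p_C = 0.36 × 0.00252519 = 0.000909068
  P(Z=D)·p_D = 0.17 × 0.29442 = 0.0500515
Denominator: 3.58238e-14 + 9.35116e-32 + 0.000909068 + 0.0500515 = 0.0509605
P(Setting C | x) = 0.000909068 / 0.0509605 ≈ 0.018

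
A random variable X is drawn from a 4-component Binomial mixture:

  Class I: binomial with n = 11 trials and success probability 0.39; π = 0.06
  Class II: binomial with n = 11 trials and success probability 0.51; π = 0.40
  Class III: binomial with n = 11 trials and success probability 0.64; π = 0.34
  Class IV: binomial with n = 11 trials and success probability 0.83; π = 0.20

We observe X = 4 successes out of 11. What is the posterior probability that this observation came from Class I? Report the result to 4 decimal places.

Apply Bayes' rule: the posterior for each component is proportional to its prior times its likelihood at x.
Evaluate each component's likelihood at the observed value:
  f_I = C(11,4)·0.39^4·0.61^7 = 330·0.0231344·0.0314274 = 0.239928
  f_II = C(11,4)·0.51^4·0.49^7 = 330·0.067652·0.00678223 = 0.151414
  f_III = C(11,4)·0.64^4·0.36^7 = 330·0.167772·0.000783642 = 0.0433862
  f_IV = C(11,4)·0.83^4·0.17^7 = 330·0.474583·4.10339e-06 = 0.000642641
Weight by the priors:
  π_I·f_I = 0.06 × 0.239928 = 0.0143957
  π_II·f_II = 0.40 × 0.151414 = 0.0605658
  π_III·f_III = 0.34 × 0.0433862 = 0.0147513
  π_IV·f_IV = 0.20 × 0.000642641 = 0.000128528
Normaliser: 0.0143957 + 0.0605658 + 0.0147513 + 0.000128528 = 0.0898413
Responsibility of Class I: 0.0143957 / 0.0898413 ≈ 0.1602

0.1602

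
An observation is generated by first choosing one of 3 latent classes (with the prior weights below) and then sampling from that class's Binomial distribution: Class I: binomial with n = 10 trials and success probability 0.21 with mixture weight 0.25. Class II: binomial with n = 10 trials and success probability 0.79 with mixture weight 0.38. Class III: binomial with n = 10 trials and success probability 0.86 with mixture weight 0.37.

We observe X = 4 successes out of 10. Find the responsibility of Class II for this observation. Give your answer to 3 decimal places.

0.096

Posterior ∝ prior × likelihood, so P(k | x) ∝ π_k f_k(x); normalise over all components.
Evaluate each component's likelihood at the observed value:
  p_I = 0.0992794
  p_II = 0.00701525
  p_III = 0.000864931
Unnormalised posteriors:
  π_I·p_I = 0.25 × 0.0992794 = 0.0248198
  π_II·p_II = 0.38 × 0.00701525 = 0.0026658
  π_III·p_III = 0.37 × 0.000864931 = 0.000320024
Denominator: 0.0248198 + 0.0026658 + 0.000320024 = 0.0278057
P(Class II | 4 successes out of 10) = 0.0026658 / 0.0278057 ≈ 0.096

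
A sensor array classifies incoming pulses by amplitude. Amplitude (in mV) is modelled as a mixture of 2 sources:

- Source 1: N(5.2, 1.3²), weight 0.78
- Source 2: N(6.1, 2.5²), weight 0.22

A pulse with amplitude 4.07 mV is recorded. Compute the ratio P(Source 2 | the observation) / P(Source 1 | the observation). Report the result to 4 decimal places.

0.1539

The posterior odds equal the prior odds times the likelihood ratio: (π_i/π_j)·(f_i(x)/f_j(x)).
Evaluate each component's likelihood at the observed value:
  p_1 = (1/(1.3·√(2π)))·exp(−(4.07−5.2)²/(2·1.3²)) = 0.306879·exp(-0.37778) = 0.210329
  p_2 = (1/(2.5·√(2π)))·exp(−(4.07−6.1)²/(2·2.5²)) = 0.159577·exp(-0.32967) = 0.114761
Odds = (0.22/0.78) × (0.114761/0.210329) = 0.282051 × 0.545628 ≈ 0.1539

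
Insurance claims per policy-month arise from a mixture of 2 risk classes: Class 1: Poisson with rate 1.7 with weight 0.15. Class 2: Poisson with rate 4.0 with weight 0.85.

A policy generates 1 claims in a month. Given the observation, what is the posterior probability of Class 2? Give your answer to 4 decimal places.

Apply Bayes' rule: the posterior for each component is proportional to its prior times its likelihood at x.
Poisson probabilities:
  f_1 = 0.310562
  f_2 = 0.0732626
Unnormalised posteriors:
  P(Z=1)·f_1 = 0.15 × 0.310562 = 0.0465843
  P(Z=2)·f_2 = 0.85 × 0.0732626 = 0.0622732
Denominator: 0.0465843 + 0.0622732 = 0.108857
So the posterior for Class 2 is 0.0622732 / 0.108857 ≈ 0.5721.

0.5721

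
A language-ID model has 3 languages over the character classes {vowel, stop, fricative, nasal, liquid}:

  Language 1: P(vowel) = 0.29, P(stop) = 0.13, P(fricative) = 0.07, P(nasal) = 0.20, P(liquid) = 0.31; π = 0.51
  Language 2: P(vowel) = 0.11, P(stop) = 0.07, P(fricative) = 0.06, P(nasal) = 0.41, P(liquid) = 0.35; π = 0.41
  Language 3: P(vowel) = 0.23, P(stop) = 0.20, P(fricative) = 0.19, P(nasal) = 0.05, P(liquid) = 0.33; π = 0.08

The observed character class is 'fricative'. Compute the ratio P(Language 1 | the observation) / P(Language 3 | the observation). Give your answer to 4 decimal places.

2.3487

Since P(k|x) ∝ P(Z=k) f_k(x), the posterior odds are P(Z=i) f_i(x) / (P(Z=j) f_j(x)).
Categorical probabilities:
  L_1 = 0.07
  L_2 = 0.06
  L_3 = 0.19
Odds = (0.51/0.08) × (0.07/0.19) = 6.375 × 0.368421 ≈ 2.3487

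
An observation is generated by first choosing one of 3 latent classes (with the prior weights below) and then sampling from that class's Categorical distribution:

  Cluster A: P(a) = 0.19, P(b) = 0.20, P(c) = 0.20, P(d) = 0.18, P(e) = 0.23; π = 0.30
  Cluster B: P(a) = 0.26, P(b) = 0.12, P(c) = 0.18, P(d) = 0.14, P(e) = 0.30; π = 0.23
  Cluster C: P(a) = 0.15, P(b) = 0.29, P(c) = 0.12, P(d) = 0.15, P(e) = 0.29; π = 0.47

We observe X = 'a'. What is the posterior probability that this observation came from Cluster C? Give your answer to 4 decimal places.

P(component k | x) = π_k·f_k(x) / marginal(x), where marginal(x) = Σ_j π_j·f_j(x).
Evaluate each component's likelihood at the observed value:
  L_A = 0.19
  L_B = 0.26
  L_C = 0.15
Multiply by the mixture weights:
  π_A·L_A = 0.30 × 0.19 = 0.057
  π_B·L_B = 0.23 × 0.26 = 0.0598
  π_C·L_C = 0.47 × 0.15 = 0.0705
Denominator: 0.057 + 0.0598 + 0.0705 = 0.1873
P(Cluster C | x) ≈ 0.3764

0.3764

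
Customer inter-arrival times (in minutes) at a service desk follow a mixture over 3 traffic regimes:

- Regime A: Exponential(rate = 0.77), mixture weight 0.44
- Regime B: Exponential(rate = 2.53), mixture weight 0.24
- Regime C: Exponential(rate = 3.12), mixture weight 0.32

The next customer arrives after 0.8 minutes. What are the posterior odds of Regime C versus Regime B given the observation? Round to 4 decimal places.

Since P(k|x) ∝ w_k f_k(x), the posterior odds are w_i f_i(x) / (w_j f_j(x)).
Exponential densities:
  f_A = 0.77·e^(−0.77·0.8) = 0.77·e^(−0.6160) = 0.415877
  f_B = 2.53·e^(−2.53·0.8) = 2.53·e^(−2.0240) = 0.334279
  f_C = 3.12·e^(−3.12·0.8) = 3.12·e^(−2.4960) = 0.257132
Odds = (0.32/0.24) × (0.257132/0.334279) = 1.33333 × 0.769214 ≈ 1.0256

1.0256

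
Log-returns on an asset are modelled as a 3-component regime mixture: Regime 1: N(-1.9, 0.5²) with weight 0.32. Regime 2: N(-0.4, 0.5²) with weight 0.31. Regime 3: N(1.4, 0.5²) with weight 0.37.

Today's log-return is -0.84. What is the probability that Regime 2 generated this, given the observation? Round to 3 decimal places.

P(component k | x) = P(Z=k)·f_k(x) / marginal(x), where marginal(x) = Σ_j P(Z=j)·f_j(x).
Normal densities:
  L_1 = (1/(0.5·√(2π)))·exp(−(-0.84−-1.9)²/(2·0.5²)) = 0.797885·exp(-2.24720) = 0.0843322
  L_2 = (1/(0.5·√(2π)))·exp(−(-0.84−-0.4)²/(2·0.5²)) = 0.797885·exp(-0.38720) = 0.541728
  L_3 = (1/(0.5·√(2π)))·exp(−(-0.84−1.4)²/(2·0.5²)) = 0.797885·exp(-10.03520) = 3.4971e-05
Multiply by the mixture weights:
  P(Z=1)·L_1 = 0.32 × 0.0843322 = 0.0269863
  P(Z=2)·L_2 = 0.31 × 0.541728 = 0.167936
  P(Z=3)·L_3 = 0.37 × 3.4971e-05 = 1.29393e-05
Denominator: 0.0269863 + 0.167936 + 1.29393e-05 = 0.194935
So the posterior for Regime 2 is 0.167936 / 0.194935 ≈ 0.861.

0.861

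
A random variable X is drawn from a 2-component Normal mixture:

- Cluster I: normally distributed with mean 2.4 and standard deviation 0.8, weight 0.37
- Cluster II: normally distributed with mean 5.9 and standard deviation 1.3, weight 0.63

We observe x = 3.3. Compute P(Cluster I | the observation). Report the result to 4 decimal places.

0.7893

By Bayes' theorem, P(k | x) = π_k f_k(x) / Σ_j π_j f_j(x).
Component likelihoods at x = 3.3:
  L_I = 0.264846
  L_II = 0.0415315
Unnormalised posteriors:
  π_I·L_I = 0.37 × 0.264846 = 0.0979929
  π_II·L_II = 0.63 × 0.0415315 = 0.0261649
Denominator: 0.0979929 + 0.0261649 = 0.124158
P(Cluster I | the observation) ≈ 0.7893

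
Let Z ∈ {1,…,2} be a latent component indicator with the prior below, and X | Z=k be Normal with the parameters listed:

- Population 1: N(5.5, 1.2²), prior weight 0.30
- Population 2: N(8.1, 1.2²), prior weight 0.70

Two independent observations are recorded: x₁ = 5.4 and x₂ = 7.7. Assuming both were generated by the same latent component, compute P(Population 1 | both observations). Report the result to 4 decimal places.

P(component k | x) = w_k·f_k(x) / marginal(x), where marginal(x) = Σ_j w_j·f_j(x).
Since both observations come from the same component, the likelihood for component k is f_k(x₁)·f_k(x₂).
  f_1 = [0.3313] × [0.061926] = 0.020516
  f_2 = [0.0264497] × [0.314486] = 0.00831806
Unnormalised posteriors:
  w_1·f_1 = 0.30 × 0.020516 = 0.00615481
  w_2·f_2 = 0.70 × 0.00831806 = 0.00582264
Normaliser: 0.00615481 + 0.00582264 = 0.0119775
P(Population 1 | x₁, x₂) = 0.00615481 / 0.0119775 ≈ 0.5139

0.5139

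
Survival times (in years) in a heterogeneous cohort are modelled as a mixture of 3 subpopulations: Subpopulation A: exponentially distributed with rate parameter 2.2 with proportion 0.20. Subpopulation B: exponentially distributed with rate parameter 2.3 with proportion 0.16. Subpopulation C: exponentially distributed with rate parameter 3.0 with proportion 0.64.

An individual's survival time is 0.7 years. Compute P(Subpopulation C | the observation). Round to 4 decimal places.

0.5834

By Bayes' theorem, P(k | x) = π_k f_k(x) / Σ_j π_j f_j(x).
Exponential densities:
  f_A = 0.471638
  f_B = 0.459742
  f_C = 0.367369
Multiply by the mixture weights:
  π_A·f_A = 0.20 × 0.471638 = 0.0943277
  π_B·f_B = 0.16 × 0.459742 = 0.0735586
  π_C·f_C = 0.64 × 0.367369 = 0.235116
Evidence: 0.0943277 + 0.0735586 + 0.235116 = 0.403003
P(Subpopulation C | x) = 0.235116 / 0.403003 ≈ 0.5834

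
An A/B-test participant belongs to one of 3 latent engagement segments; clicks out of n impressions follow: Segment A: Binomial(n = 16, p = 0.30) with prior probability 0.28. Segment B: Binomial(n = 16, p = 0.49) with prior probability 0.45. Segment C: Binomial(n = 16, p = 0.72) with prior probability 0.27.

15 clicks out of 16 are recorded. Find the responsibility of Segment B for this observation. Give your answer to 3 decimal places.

Apply Bayes' rule: the posterior for each component is proportional to its prior times its likelihood at x.
Component likelihoods at x = 15 clicks out of 16:
  f_A = C(16,15)·0.30^15·0.70^1 = 16·1.43489e-08·0.7 = 1.60708e-07
  f_B = C(16,15)·0.49^15·0.51^1 = 16·2.25393e-05·0.51 = 0.000183921
  f_C = C(16,15)·0.72^15·0.28^1 = 16·0.00724415·0.28 = 0.0324538
Prior × likelihood for each component:
  π_A·f_A = 0.28 × 1.60708e-07 = 4.49982e-08
  π_B·f_B = 0.45 × 0.000183921 = 8.27645e-05
  π_C·f_C = 0.27 × 0.0324538 = 0.00876252
Marginal: 4.49982e-08 + 8.27645e-05 + 0.00876252 = 0.00884533
Responsibility of Segment B: 8.27645e-05 / 0.00884533 ≈ 0.009

0.009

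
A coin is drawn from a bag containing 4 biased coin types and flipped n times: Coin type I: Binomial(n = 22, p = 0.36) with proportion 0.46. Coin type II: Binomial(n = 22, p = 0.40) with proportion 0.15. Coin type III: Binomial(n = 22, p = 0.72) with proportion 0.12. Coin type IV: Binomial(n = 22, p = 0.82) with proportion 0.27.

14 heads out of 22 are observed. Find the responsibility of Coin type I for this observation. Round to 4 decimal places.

0.1009

The responsibility of component k is P(Z=k) f_k(x) divided by Σ_j P(Z=j) f_j(x).
Evaluate each component's likelihood at the observed value:
  L_I = 0.00552729
  L_II = 0.0144174
  L_III = 0.121551
  L_IV = 0.0218984
Weight by the priors:
  P(Z=I)·L_I = 0.46 × 0.00552729 = 0.00254255
  P(Z=II)·L_II = 0.15 × 0.0144174 = 0.00216261
  P(Z=III)·L_III = 0.12 × 0.121551 = 0.0145861
  P(Z=IV)·L_IV = 0.27 × 0.0218984 = 0.00591256
Denominator: 0.00254255 + 0.00216261 + 0.0145861 + 0.00591256 = 0.0252038
So the posterior for Coin type I is 0.00254255 / 0.0252038 ≈ 0.1009.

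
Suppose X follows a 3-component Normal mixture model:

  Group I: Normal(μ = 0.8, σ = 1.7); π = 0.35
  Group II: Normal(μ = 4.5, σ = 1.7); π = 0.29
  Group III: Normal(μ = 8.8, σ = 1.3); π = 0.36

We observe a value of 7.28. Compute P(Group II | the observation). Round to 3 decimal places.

Posterior ∝ prior × likelihood, so P(k | x) ∝ π_k f_k(x); normalise over all components.
Evaluate each component's likelihood at the observed value:
  L_I = 0.000164214
  L_II = 0.0616267
  L_III = 0.154919
Multiply by the mixture weights:
  π_I·L_I = 0.35 × 0.000164214 = 5.74748e-05
  π_II·L_II = 0.29 × 0.0616267 = 0.0178717
  π_III·L_III = 0.36 × 0.154919 = 0.0557708
Marginal: 5.74748e-05 + 0.0178717 + 0.0557708 = 0.0737
P(Group II | x) = 0.0178717 / 0.0737 ≈ 0.242

0.242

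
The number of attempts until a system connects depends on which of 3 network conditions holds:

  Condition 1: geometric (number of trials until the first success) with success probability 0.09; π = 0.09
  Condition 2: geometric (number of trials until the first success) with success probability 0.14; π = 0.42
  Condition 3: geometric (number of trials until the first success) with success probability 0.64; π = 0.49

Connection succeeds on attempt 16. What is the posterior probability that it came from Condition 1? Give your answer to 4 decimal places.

0.2433

Apply Bayes' rule: the posterior for each component is proportional to its prior times its likelihood at x.
Geometric probabilities:
  f_1 = 0.09·(1−0.09)^15 = 0.09·0.243008 = 0.0218707
  f_2 = 0.14·(1−0.14)^15 = 0.14·0.104106 = 0.0145749
  f_3 = 0.64·(1−0.64)^15 = 0.64·2.21074e-07 = 1.41487e-07
Unnormalised posteriors:
  w_1·f_1 = 0.09 × 0.0218707 = 0.00196837
  w_2·f_2 = 0.42 × 0.0145749 = 0.00612145
  w_3·f_3 = 0.49 × 1.41487e-07 = 6.93288e-08
Marginal: 0.00196837 + 0.00612145 + 6.93288e-08 = 0.00808988
P(Condition 1 | data) ≈ 0.2433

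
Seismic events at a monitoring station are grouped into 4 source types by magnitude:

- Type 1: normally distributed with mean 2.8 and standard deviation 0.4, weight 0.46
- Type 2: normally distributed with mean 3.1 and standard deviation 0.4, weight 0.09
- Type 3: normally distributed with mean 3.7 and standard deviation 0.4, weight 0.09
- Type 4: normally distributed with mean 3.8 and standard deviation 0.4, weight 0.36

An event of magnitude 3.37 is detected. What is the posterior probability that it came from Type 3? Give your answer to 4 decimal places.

By Bayes' theorem, P(k | x) = w_k f_k(x) / Σ_j w_j f_j(x).
Component likelihoods at x = 3.37:
  p_1 = (1/(0.4·√(2π)))·exp(−(3.37−2.8)²/(2·0.4²)) = 0.997356·exp(-1.01531) = 0.361331
  p_2 = (1/(0.4·√(2π)))·exp(−(3.37−3.1)²/(2·0.4²)) = 0.997356·exp(-0.22781) = 0.794168
  p_3 = (1/(0.4·√(2π)))·exp(−(3.37−3.7)²/(2·0.4²)) = 0.997356·exp(-0.34031) = 0.709666
  p_4 = (1/(0.4·√(2π)))·exp(−(3.37−3.8)²/(2·0.4²)) = 0.997356·exp(-0.57781) = 0.559641
Unnormalised posteriors:
  w_1·p_1 = 0.46 × 0.361331 = 0.166212
  w_2·p_2 = 0.09 × 0.794168 = 0.0714751
  w_3·p_3 = 0.09 × 0.709666 = 0.06387
  w_4·p_4 = 0.36 × 0.559641 = 0.201471
Evidence: 0.166212 + 0.0714751 + 0.06387 + 0.201471 = 0.503028
P(Type 3 | the observation) ≈ 0.1270

0.1270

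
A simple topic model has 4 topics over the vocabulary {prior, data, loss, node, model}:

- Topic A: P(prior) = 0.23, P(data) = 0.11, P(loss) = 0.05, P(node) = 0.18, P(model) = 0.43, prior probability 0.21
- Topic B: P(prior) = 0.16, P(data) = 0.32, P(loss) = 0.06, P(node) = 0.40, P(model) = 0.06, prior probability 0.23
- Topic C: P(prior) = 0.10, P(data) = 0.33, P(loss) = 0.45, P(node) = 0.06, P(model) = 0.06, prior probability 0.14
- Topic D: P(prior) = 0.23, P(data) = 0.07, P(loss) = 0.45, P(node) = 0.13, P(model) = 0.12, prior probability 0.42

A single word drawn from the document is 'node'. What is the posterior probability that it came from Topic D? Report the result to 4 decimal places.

Apply Bayes' rule: the posterior for each component is proportional to its prior times its likelihood at x.
Evaluate each component's likelihood at the observed value:
  p_A = P(node | comp) = 0.18
  p_B = P(node | comp) = 0.40
  p_C = P(node | comp) = 0.06
  p_D = P(node | comp) = 0.13
Multiply by the mixture weights:
  P(Z=A)·p_A = 0.21 × 0.18 = 0.0378
  P(Z=B)·p_B = 0.23 × 0.4 = 0.092
  P(Z=C)·p_C = 0.14 × 0.06 = 0.0084
  P(Z=D)·p_D = 0.42 × 0.13 = 0.0546
Marginal: 0.0378 + 0.092 + 0.0084 + 0.0546 = 0.1928
So the posterior for Topic D is 0.0546 / 0.1928 ≈ 0.2832.

0.2832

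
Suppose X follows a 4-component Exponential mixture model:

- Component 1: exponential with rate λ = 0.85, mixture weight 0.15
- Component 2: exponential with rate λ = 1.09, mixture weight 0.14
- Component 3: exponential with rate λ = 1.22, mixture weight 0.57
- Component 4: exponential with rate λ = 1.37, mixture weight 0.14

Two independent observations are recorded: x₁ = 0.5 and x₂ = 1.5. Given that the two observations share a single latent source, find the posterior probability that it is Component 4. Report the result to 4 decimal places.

0.1310

P(component k | x) = π_k·f_k(x) / marginal(x), where marginal(x) = Σ_j π_j·f_j(x).
Since both observations come from the same component, the likelihood for component k is f_k(x₁)·f_k(x₂).
  L_1 = [0.555704] × [0.237516] = 0.131989
  L_2 = [0.632028] × [0.212498] = 0.134305
  L_3 = [0.662888] × [0.195705] = 0.12973
  L_4 = [0.690604] × [0.175487] = 0.121192
Multiply by the mixture weights:
  π_1·L_1 = 0.15 × 0.131989 = 0.0197983
  π_2·L_2 = 0.14 × 0.134305 = 0.0188026
  π_3·L_3 = 0.57 × 0.12973 = 0.0739462
  π_4·L_4 = 0.14 × 0.121192 = 0.0169669
Denominator: 0.0197983 + 0.0188026 + 0.0739462 + 0.0169669 = 0.129514
P(Component 4 | x) = 0.0169669 / 0.129514 ≈ 0.1310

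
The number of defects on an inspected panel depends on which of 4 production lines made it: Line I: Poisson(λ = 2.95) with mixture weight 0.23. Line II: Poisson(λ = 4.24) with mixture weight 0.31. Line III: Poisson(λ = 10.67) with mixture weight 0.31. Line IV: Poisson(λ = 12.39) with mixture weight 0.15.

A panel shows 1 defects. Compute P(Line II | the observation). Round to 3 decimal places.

Posterior ∝ prior × likelihood, so P(k | x) ∝ π_k f_k(x); normalise over all components.
Evaluate each component's likelihood at the observed value:
  f_I = 0.154402
  f_II = 0.0610882
  f_III = 0.00024788
  f_IV = 5.15422e-05
Multiply by the mixture weights:
  π_I·f_I = 0.23 × 0.154402 = 0.0355125
  π_II·f_II = 0.31 × 0.0610882 = 0.0189373
  π_III·f_III = 0.31 × 0.00024788 = 7.68429e-05
  π_IV·f_IV = 0.15 × 5.15422e-05 = 7.73133e-06
Evidence: 0.0355125 + 0.0189373 + 7.68429e-05 + 7.73133e-06 = 0.0545344
So the posterior for Line II is 0.0189373 / 0.0545344 ≈ 0.347.

0.347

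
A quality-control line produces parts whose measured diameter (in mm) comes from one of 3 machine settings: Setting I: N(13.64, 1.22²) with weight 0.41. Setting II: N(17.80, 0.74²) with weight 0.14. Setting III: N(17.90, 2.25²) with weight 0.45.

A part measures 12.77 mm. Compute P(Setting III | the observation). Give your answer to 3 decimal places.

0.054

Apply Bayes' rule: the posterior for each component is proportional to its prior times its likelihood at x.
Component likelihoods at x = 12.77 mm:
  L_I = 0.253585
  L_II = 4.9977e-11
  L_III = 0.0131798
Prior × likelihood for each component:
  π_I·L_I = 0.41 × 0.253585 = 0.10397
  π_II·L_II = 0.14 × 4.9977e-11 = 6.99678e-12
  π_III·L_III = 0.45 × 0.0131798 = 0.00593092
Sum: 0.10397 + 6.99678e-12 + 0.00593092 = 0.109901
P(Setting III | 12.77 mm) ≈ 0.054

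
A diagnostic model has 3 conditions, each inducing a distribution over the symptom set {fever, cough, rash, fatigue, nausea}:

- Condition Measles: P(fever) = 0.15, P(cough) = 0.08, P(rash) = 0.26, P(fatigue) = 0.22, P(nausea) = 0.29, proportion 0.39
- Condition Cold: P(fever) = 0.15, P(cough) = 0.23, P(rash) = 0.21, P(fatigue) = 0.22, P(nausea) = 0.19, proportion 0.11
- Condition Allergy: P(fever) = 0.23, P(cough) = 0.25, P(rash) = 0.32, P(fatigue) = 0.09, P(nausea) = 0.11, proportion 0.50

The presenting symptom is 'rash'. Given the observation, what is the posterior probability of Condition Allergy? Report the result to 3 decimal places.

0.562

By Bayes' theorem, P(k | x) = π_k f_k(x) / Σ_j π_j f_j(x).
Evaluate each component's likelihood at the observed value:
  p_Measles = P(rash | comp) = 0.26
  p_Cold = P(rash | comp) = 0.21
  p_Allergy = P(rash | comp) = 0.32
Unnormalised posteriors:
  π_Measles·p_Measles = 0.39 × 0.26 = 0.1014
  π_Cold·p_Cold = 0.11 × 0.21 = 0.0231
  π_Allergy·p_Allergy = 0.50 × 0.32 = 0.16
Evidence: 0.1014 + 0.0231 + 0.16 = 0.2845
P(Condition Allergy | data) = 0.16 / 0.2845 ≈ 0.562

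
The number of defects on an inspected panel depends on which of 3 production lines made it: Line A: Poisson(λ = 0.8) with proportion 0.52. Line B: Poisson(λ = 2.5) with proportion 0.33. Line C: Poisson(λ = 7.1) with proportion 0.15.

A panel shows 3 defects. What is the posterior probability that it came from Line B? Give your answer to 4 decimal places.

By Bayes' theorem, P(k | x) = π_k f_k(x) / Σ_j π_j f_j(x).
Poisson probabilities:
  L_A = 0.0383427
  L_B = 0.213763
  L_C = 0.049219
Multiply by the mixture weights:
  π_A·L_A = 0.52 × 0.0383427 = 0.0199382
  π_B·L_B = 0.33 × 0.213763 = 0.0705418
  π_C·L_C = 0.15 × 0.049219 = 0.00738285
Denominator: 0.0199382 + 0.0705418 + 0.00738285 = 0.0978629
P(Line B | 3 defects) ≈ 0.7208

0.7208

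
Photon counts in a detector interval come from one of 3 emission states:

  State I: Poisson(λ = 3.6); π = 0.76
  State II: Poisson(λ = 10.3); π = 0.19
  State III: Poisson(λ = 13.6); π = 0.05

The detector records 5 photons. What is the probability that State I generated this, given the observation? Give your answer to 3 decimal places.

Apply Bayes' rule: the posterior for each component is proportional to its prior times its likelihood at x.
Evaluate each component's likelihood at the observed value:
  f_I = e^(−3.6)·3.6^5/5! = 0.13768
  f_II = e^(−10.3)·10.3^5/5! = 0.0324916
  f_III = e^(−13.6)·13.6^5/5! = 0.00480959
Prior × likelihood for each component:
  P(Z=I)·f_I = 0.76 × 0.13768 = 0.104637
  P(Z=II)·f_II = 0.19 × 0.0324916 = 0.00617341
  P(Z=III)·f_III = 0.05 × 0.00480959 = 0.00024048
Denominator: 0.104637 + 0.00617341 + 0.00024048 = 0.111051
So the posterior for State I is 0.104637 / 0.111051 ≈ 0.942.

0.942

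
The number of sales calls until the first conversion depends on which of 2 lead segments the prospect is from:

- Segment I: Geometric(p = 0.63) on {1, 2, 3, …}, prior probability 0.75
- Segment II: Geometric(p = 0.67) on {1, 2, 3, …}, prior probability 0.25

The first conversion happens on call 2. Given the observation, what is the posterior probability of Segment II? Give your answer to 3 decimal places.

Posterior ∝ prior × likelihood, so P(k | x) ∝ π_k f_k(x); normalise over all components.
Geometric probabilities:
  p_I = 0.63·(1−0.63)^1 = 0.63·0.37 = 0.2331
  p_II = 0.67·(1−0.67)^1 = 0.67·0.33 = 0.2211
Unnormalised posteriors:
  π_I·p_I = 0.75 × 0.2331 = 0.174825
  π_II·p_II = 0.25 × 0.2211 = 0.055275
Denominator: 0.174825 + 0.055275 = 0.2301
P(Segment II | x) ≈ 0.240

0.240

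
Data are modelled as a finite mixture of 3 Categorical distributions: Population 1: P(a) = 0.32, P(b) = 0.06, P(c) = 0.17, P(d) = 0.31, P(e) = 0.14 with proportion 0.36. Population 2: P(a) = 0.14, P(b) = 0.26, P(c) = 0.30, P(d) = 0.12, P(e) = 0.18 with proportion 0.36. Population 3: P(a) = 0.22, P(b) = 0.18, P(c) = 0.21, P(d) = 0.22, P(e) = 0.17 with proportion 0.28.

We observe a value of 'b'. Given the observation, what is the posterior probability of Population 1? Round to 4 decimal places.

0.1304

Apply Bayes' rule: the posterior for each component is proportional to its prior times its likelihood at x.
Evaluate each component's likelihood at the observed value:
  p_1 = 0.06
  p_2 = 0.26
  p_3 = 0.18
Prior × likelihood for each component:
  π_1·p_1 = 0.36 × 0.06 = 0.0216
  π_2·p_2 = 0.36 × 0.26 = 0.0936
  π_3·p_3 = 0.28 × 0.18 = 0.0504
Marginal: 0.0216 + 0.0936 + 0.0504 = 0.1656
P(Population 1 | 'b') = 0.0216 / 0.1656 ≈ 0.1304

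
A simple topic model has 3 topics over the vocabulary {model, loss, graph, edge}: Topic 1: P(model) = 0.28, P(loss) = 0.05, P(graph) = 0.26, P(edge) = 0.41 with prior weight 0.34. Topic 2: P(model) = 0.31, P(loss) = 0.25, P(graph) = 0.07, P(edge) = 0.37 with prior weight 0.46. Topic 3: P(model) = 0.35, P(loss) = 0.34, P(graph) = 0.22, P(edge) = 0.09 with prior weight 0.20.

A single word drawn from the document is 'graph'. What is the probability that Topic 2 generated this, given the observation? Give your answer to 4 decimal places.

Posterior ∝ prior × likelihood, so P(k | x) ∝ π_k f_k(x); normalise over all components.
Evaluate each component's likelihood at the observed value:
  L_1 = P(graph | comp) = 0.26
  L_2 = P(graph | comp) = 0.07
  L_3 = P(graph | comp) = 0.22
Prior × likelihood for each component:
  π_1·L_1 = 0.34 × 0.26 = 0.0884
  π_2·L_2 = 0.46 × 0.07 = 0.0322
  π_3·L_3 = 0.20 × 0.22 = 0.044
Evidence: 0.0884 + 0.0322 + 0.044 = 0.1646
P(Topic 2 | 'graph') ≈ 0.1956

0.1956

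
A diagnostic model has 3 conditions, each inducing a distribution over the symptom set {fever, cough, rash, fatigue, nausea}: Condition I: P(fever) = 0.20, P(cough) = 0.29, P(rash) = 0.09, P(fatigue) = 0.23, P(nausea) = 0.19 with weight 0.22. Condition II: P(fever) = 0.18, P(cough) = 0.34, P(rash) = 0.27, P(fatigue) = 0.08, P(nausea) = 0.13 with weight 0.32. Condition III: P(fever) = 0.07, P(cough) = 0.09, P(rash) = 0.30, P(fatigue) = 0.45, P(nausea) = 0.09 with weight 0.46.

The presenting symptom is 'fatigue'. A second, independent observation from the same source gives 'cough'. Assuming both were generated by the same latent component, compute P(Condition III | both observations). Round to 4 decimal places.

Apply Bayes' rule: the posterior for each component is proportional to its prior times its likelihood at x.
Since both observations come from the same component, the likelihood for component k is f_k(x₁)·f_k(x₂).
  L_I = [0.23] × [0.29] = 0.0667
  L_II = [0.08] × [0.34] = 0.0272
  L_III = [0.45] × [0.09] = 0.0405
Prior × likelihood for each component:
  π_I·L_I = 0.22 × 0.0667 = 0.014674
  π_II·L_II = 0.32 × 0.0272 = 0.008704
  π_III·L_III = 0.46 × 0.0405 = 0.01863
Sum: 0.014674 + 0.008704 + 0.01863 = 0.042008
P(Condition III | x₁,x₂) ≈ 0.4435

0.4435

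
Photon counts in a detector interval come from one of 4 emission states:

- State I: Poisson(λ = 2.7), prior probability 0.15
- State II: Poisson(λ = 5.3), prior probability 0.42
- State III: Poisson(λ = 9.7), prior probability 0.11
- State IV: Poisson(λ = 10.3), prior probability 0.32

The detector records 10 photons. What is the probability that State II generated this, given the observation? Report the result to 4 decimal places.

0.1586

By Bayes' theorem, P(k | x) = π_k f_k(x) / Σ_j π_j f_j(x).
Poisson probabilities:
  L_I = e^(−2.7)·2.7^10/10! = 0.000381311
  L_II = e^(−5.3)·5.3^10/10! = 0.0240566
  L_III = e^(−9.7)·9.7^10/10! = 0.124537
  L_IV = e^(−10.3)·10.3^10/10! = 0.124559
Prior × likelihood for each component:
  π_I·L_I = 0.15 × 0.000381311 = 5.71967e-05
  π_II·L_II = 0.42 × 0.0240566 = 0.0101038
  π_III·L_III = 0.11 × 0.124537 = 0.0136991
  π_IV·L_IV = 0.32 × 0.124559 = 0.039859
Marginal: 5.71967e-05 + 0.0101038 + 0.0136991 + 0.039859 = 0.063719
P(State II | the observation) ≈ 0.1586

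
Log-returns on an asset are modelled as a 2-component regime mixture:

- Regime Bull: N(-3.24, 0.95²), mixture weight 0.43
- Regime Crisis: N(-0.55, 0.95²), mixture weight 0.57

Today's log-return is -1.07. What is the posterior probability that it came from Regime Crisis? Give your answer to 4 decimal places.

0.9394

P(component k | x) = P(Z=k)·f_k(x) / marginal(x), where marginal(x) = Σ_j P(Z=j)·f_j(x).
Evaluate each component's likelihood at the observed value:
  p_Bull = 0.0309168
  p_Crisis = 0.361515
Multiply by the mixture weights:
  P(Z=Bull)·p_Bull = 0.43 × 0.0309168 = 0.0132942
  P(Z=Crisis)·p_Crisis = 0.57 × 0.361515 = 0.206064
Evidence: 0.0132942 + 0.206064 = 0.219358
P(Regime Crisis | -1.07) = 0.206064 / 0.219358 ≈ 0.9394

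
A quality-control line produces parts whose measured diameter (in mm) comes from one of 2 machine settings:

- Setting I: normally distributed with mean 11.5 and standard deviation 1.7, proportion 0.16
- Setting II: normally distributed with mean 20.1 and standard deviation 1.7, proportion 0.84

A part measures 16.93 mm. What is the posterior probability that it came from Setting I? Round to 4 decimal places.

P(component k | x) = π_k·f_k(x) / marginal(x), where marginal(x) = Σ_j π_j·f_j(x).
Evaluate each component's likelihood at the observed value:
  f_I = 0.00142903
  f_II = 0.0412489
Prior × likelihood for each component:
  π_I·f_I = 0.16 × 0.00142903 = 0.000228645
  π_II·f_II = 0.84 × 0.0412489 = 0.0346491
Sum: 0.000228645 + 0.0346491 = 0.0348777
So the posterior for Setting I is 0.000228645 / 0.0348777 ≈ 0.0066.

0.0066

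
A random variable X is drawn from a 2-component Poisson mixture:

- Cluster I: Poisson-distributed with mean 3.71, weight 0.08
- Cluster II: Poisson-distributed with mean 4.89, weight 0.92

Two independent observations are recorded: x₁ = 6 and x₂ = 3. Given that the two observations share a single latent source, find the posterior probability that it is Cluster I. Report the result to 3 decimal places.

0.071

The responsibility of component k is π_k f_k(x) divided by Σ_j π_j f_j(x).
Since both observations come from the same component, the likelihood for component k is f_k(x₁)·f_k(x₂).
  f_I = [0.0886499] × [0.208323] = 0.0184679
  f_II = [0.14283] × [0.14658] = 0.0209361
Weight by the priors:
  π_I·f_I = 0.08 × 0.0184679 = 0.00147743
  π_II·f_II = 0.92 × 0.0209361 = 0.0192612
Denominator: 0.00147743 + 0.0192612 = 0.0207386
Responsibility of Cluster I: 0.00147743 / 0.0207386 ≈ 0.071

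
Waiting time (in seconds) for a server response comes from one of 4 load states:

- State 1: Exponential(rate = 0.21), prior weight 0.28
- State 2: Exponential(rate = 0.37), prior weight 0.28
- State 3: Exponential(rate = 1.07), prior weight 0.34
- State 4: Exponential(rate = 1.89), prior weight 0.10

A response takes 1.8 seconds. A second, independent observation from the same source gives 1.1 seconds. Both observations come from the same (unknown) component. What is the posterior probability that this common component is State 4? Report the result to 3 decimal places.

0.038

Posterior ∝ prior × likelihood, so P(k | x) ∝ π_k f_k(x); normalise over all components.
Since both observations come from the same component, the likelihood for component k is f_k(x₁)·f_k(x₂).
  L_1 = [0.21·e^(−0.21·1.8) = 0.21·e^(−0.3780) = 0.143898] × [0.166685] = 0.0239857
  L_2 = [0.37·e^(−0.37·1.8) = 0.37·e^(−0.6660) = 0.190091] × [0.246288] = 0.0468172
  L_3 = [1.07·e^(−1.07·1.8) = 1.07·e^(−1.9260) = 0.155931] × [0.329776] = 0.0514223
  L_4 = [1.89·e^(−1.89·1.8) = 1.89·e^(−3.4020) = 0.0629495] × [0.236354] = 0.0148784
Unnormalised posteriors:
  π_1·L_1 = 0.28 × 0.0239857 = 0.00671601
  π_2·L_2 = 0.28 × 0.0468172 = 0.0131088
  π_3·L_3 = 0.34 × 0.0514223 = 0.0174836
  π_4·L_4 = 0.10 × 0.0148784 = 0.00148784
Normaliser: 0.00671601 + 0.0131088 + 0.0174836 + 0.00148784 = 0.0387963
P(State 4 | x₁, x₂) = 0.00148784 / 0.0387963 ≈ 0.038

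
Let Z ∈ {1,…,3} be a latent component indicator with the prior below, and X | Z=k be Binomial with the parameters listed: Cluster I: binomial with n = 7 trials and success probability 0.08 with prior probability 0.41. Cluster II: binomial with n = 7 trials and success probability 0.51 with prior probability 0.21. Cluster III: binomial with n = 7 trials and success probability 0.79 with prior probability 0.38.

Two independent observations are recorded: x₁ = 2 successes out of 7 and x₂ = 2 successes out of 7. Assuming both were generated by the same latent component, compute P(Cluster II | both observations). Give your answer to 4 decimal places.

0.6076

The responsibility of component k is π_k f_k(x) divided by Σ_j π_j f_j(x).
Since both observations come from the same component, the likelihood for component k is f_k(x₁)·f_k(x₂).
  L_I = [0.0885806] × [0.0885806] = 0.00784652
  L_II = [0.154291] × [0.154291] = 0.0238057
  L_III = [0.00535266] × [0.00535266] = 2.8651e-05
Unnormalised posteriors:
  π_I·L_I = 0.41 × 0.00784652 = 0.00321707
  π_II·L_II = 0.21 × 0.0238057 = 0.00499919
  π_III·L_III = 0.38 × 2.8651e-05 = 1.08874e-05
Evidence: 0.00321707 + 0.00499919 + 1.08874e-05 = 0.00822715
P(Cluster II | x₁,x₂) = 0.00499919 / 0.00822715 ≈ 0.6076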